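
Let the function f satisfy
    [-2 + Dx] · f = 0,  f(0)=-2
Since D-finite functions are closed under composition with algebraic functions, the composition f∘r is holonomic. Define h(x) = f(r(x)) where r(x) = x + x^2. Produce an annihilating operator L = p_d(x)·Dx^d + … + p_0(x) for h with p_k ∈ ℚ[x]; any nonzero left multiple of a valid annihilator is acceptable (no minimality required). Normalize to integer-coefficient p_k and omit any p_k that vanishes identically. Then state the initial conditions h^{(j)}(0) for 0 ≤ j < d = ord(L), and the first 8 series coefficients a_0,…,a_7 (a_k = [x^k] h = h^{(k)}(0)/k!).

L = (-2 - 4·x) + Dx  (order 1).
h: a_k = -2, -4, -8, -32/3, -40/3, -208/15, -608/45, -3712/315, …
ICs: h(0) = -2.

f: a_k = -2, -4, -4, -8/3, -4/3, -8/15, -8/45, -16/315, …
f∘r: x↦r, Dx↦Dx/r' in L_f ⇒ L₀.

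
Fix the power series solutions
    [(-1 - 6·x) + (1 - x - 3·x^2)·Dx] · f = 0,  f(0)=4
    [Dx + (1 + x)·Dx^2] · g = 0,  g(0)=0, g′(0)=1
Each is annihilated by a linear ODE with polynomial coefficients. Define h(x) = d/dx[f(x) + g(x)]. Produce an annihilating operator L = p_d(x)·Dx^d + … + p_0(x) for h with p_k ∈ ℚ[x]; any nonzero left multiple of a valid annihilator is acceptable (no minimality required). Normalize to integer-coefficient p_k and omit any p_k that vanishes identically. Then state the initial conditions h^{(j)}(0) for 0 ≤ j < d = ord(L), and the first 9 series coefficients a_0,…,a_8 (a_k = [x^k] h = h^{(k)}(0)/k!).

f: a_k = 4, 4, 16, 28, 76, 160, 388, 868, 2032, …
g: a_k = 0, 1, -1/2, 1/3, -1/4, 1/5, -1/6, 1/7, -1/8, …
h₀=f+g: left-lcm gives L₀, ord ≤ 3.
Derive L from L₀ (diff closure).
L = (58 + 350·x + 636·x^2 + 756·x^3 + 324·x^4) + (40 + 364·x + 976·x^2 + 1632·x^3 + 1530·x^4 + 540·x^5)·Dx + (-9 - 31·x - 27·x^2 + 115·x^3 + 345·x^4 + 333·x^5 + 108·x^6)·Dx^2  (order 2).
h: a_k = 5, 31, 85, 303, 801, 2327, 6077, 16255, 41725, …
ICs: h(0) = 5, h′(0) = 31.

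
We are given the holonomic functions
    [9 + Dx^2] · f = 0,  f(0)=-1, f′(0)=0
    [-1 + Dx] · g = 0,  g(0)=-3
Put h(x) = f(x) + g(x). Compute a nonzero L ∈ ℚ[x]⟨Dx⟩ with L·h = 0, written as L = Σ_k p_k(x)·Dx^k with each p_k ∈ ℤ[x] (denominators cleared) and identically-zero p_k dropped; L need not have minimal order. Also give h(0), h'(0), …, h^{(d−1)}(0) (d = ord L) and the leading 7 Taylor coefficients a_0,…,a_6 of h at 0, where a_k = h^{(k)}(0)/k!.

L = -9 + 9·Dx - Dx^2 + Dx^3  (order 3).
h: a_k = -4, -3, 3, -1/2, -7/2, -1/40, 121/120, …
ICs: h(0) = -4, h′(0) = -3, h′′(0) = 6.

f: a_k = -1, 0, 9/2, 0, -27/8, 0, 81/80, …
g: a_k = -3, -3, -3/2, -1/2, -1/8, -1/40, -1/240, …
L₀ := lclm(L_f,L_g); ord L₀ ≤ 2+1.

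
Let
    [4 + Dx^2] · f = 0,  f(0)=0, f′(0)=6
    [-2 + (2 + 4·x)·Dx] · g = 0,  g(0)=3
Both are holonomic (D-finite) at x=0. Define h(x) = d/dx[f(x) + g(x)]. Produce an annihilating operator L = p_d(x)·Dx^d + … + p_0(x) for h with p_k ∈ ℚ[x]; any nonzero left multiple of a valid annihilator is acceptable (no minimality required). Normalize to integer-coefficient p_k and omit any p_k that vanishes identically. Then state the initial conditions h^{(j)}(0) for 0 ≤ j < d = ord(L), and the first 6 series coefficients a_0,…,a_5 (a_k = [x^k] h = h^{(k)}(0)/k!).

L = (-76 - 64·x - 64·x^2) + (-28 - 120·x - 192·x^2 - 128·x^3)·Dx + (-19 - 16·x - 16·x^2)·Dx^2 + (-7 - 30·x - 48·x^2 - 32·x^3)·Dx^3  (order 3).
h: a_k = 9, -3, -15/2, -15/2, 137/8, -189/8, …
ICs: h(0) = 9, h′(0) = -3, h′′(0) = -15.

f: a_k = 0, 6, 0, -4, 0, 4/5, …
g: a_k = 3, 3, -3/2, 3/2, -15/8, 21/8, …
f+g: L₀ = lclm(L_f,L_g), ord ≤ 2+1.
h=h₀': d/dx-closure on L₀ ⇒ L.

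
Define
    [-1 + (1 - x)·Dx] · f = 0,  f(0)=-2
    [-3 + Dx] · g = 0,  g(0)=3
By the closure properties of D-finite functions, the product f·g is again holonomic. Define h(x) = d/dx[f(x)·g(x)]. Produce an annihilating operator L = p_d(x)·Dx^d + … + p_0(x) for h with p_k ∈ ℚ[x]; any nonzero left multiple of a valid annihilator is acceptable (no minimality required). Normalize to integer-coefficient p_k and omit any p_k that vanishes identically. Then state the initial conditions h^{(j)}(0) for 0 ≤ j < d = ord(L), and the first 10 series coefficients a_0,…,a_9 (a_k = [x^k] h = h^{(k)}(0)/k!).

L = (17 - 24·x + 9·x^2) + (-4 + 7·x - 3·x^2)·Dx  (order 1).
h: a_k = -24, -102, -234, -393, -552, -13977/20, -16671/20, -268923/280, -606717/560, -2698707/2240, …
ICs: h(0) = -24.

f: a_k = -2, -2, -2, -2, -2, -2, -2, -2, -2, -2, …
g: a_k = 3, 9, 27/2, 27/2, 81/8, 243/40, 243/80, 729/560, 2187/4480, 729/4480, …
Sym-product of L_f,L_g gives L₀ (≤ ord 1).
h₀' ⇒ L via d/dx closure of L₀.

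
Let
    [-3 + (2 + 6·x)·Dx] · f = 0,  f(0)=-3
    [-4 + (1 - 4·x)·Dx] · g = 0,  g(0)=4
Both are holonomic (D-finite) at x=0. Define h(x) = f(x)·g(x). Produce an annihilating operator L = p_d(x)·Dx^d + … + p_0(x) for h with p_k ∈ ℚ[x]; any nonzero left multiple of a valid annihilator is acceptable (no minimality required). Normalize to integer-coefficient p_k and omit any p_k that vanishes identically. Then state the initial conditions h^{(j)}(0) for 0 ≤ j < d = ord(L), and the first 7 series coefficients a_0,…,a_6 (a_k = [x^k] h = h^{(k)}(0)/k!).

L = (11 + 12·x) + (-2 + 2·x + 24·x^2)·Dx  (order 1).
h: a_k = -12, -66, -501/2, -4089/4, -129633/32, -1042167/64, -16628745/256, …
ICs: h(0) = -12.

f: a_k = -3, -9/2, 27/8, -81/16, 1215/128, -5103/256, 45927/1024, …
g: a_k = 4, 16, 64, 256, 1024, 4096, 16384, …
Sym-product of L_f,L_g gives L₀ (≤ ord 1).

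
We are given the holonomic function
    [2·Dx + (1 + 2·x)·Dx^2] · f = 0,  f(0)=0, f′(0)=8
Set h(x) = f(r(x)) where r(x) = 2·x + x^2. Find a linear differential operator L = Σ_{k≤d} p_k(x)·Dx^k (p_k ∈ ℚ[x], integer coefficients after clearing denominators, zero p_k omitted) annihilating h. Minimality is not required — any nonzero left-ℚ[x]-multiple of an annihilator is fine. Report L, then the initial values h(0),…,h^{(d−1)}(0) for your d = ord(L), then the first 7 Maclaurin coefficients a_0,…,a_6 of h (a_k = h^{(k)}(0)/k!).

L = (3 + 4·x + 2·x^2)·Dx + (1 + 5·x + 6·x^2 + 2·x^3)·Dx^2  (order 2).
h: a_k = 0, 16, -24, 160/3, -136, 1856/5, -1056, …
ICs: h(0) = 0, h′(0) = 16.

f: a_k = 0, 8, -8, 32/3, -16, 128/5, -128/3, …
h₀=f(r): pull back L_f along r ⇒ L₀.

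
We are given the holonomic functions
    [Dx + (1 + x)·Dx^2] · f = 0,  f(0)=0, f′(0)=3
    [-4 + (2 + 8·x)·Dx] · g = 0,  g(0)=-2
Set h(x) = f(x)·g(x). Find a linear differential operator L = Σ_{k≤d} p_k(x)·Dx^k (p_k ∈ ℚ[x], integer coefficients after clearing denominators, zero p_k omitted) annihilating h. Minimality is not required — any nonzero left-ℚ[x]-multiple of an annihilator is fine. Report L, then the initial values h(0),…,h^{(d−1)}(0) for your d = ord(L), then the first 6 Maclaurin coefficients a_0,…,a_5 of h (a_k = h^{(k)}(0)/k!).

f: a_k = 0, 3, -3/2, 1, -3/4, 3/5, …
g: a_k = -2, -4, 4, -8, 20, -56, …
Product ⇒ symmetric product L₀, ord ≤ 2.
L = (10 + 4·x) + (-3 - 12·x)·Dx + (1 + 9·x + 24·x^2 + 16·x^3)·Dx^2  (order 2).
h: a_k = 0, -6, -9, 16, -65/2, 389/5, …
ICs: h(0) = 0, h′(0) = -6.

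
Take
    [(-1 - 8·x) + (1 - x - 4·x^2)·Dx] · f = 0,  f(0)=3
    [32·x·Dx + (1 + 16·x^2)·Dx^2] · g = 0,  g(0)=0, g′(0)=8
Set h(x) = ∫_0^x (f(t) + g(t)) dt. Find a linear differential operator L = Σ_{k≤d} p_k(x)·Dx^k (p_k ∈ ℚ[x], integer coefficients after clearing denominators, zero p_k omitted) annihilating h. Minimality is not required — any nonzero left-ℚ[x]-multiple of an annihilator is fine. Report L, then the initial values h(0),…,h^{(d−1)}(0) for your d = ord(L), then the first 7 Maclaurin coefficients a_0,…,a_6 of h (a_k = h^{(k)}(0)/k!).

L = (-160 + 640·x + 14848·x^2 + 36864·x^3 + 178176·x^4 + 98304·x^6)·Dx^2 + (43 + 336·x + 16·x^2 + 3072·x^3 + 35072·x^4 + 124928·x^5 + 12288·x^6 + 98304·x^7)·Dx^3 + (-5 - 23·x - 272·x^2 - 16·x^3 - 2368·x^4 + 5888·x^5 + 12288·x^6 + 4096·x^7 + 16384·x^8)·Dx^4  (order 4).
h: a_k = 0, 3, 11/2, 5, -47/12, 87/5, 3023/30, …
ICs: h(0) = 0, h′(0) = 3, h′′(0) = 11, h′′′(0) = 30.

f: a_k = 3, 3, 15, 27, 87, 195, 543, …
g: a_k = 0, 8, 0, -128/3, 0, 2048/5, 0, …
Sum ⇒ L₀ = lclm(L_f,L_g) in ℚ(x)⟨Dx⟩.
h=∫h₀ ⇒ L = L₀·Dx.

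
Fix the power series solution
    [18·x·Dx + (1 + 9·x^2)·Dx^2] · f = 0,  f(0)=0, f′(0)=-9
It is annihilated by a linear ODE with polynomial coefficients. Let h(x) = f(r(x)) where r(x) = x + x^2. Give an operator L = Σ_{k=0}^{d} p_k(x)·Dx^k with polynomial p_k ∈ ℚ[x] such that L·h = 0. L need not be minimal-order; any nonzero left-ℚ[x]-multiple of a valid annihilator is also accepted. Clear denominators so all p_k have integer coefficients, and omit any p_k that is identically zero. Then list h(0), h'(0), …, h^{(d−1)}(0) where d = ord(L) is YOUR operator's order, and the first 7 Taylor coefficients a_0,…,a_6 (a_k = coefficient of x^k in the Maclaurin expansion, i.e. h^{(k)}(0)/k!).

L = (-2 + 18·x + 72·x^2 + 108·x^3 + 54·x^4)·Dx + (1 + 2·x + 9·x^2 + 36·x^3 + 45·x^4 + 18·x^5)·Dx^2  (order 2).
h: a_k = 0, -9, -9, 27, 81, -324/5, -702, …
ICs: h(0) = 0, h′(0) = -9.

f: a_k = 0, -9, 0, 27, 0, -729/5, 0, …
Change of var in L_f (x↦r) gives L₀.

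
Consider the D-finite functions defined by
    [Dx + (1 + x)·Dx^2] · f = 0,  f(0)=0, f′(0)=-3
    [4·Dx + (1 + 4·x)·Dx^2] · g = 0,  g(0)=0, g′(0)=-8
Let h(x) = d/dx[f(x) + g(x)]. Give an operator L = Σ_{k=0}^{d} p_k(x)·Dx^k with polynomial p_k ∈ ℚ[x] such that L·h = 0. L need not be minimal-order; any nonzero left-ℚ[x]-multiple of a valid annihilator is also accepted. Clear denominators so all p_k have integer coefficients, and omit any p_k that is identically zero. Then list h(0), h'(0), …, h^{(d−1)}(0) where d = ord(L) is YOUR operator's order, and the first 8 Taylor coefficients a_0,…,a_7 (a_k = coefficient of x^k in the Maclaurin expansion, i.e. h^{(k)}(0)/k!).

f: a_k = 0, -3, 3/2, -1, 3/4, -3/5, 1/2, -3/7, …
g: a_k = 0, -8, 16, -128/3, 128, -2048/5, 4096/3, -32768/7, …
Sum ⇒ L₀ = lclm(L_f,L_g) in ℚ(x)⟨Dx⟩.
h₀' ⇒ L via d/dx closure of L₀.
L = 8 + (10 + 16·x)·Dx + (1 + 5·x + 4·x^2)·Dx^2  (order 2).
h: a_k = -11, 35, -131, 515, -2051, 8195, -32771, 131075, …
ICs: h(0) = -11, h′(0) = 35.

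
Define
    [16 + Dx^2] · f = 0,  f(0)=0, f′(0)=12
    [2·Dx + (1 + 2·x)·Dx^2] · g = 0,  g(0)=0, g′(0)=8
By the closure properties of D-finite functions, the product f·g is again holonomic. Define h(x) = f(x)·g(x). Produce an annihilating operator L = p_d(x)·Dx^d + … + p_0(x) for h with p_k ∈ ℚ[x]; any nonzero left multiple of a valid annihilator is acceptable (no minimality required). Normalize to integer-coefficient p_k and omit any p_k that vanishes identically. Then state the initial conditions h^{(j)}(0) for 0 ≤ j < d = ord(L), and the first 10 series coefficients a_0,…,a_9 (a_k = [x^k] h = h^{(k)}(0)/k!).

L = (2688 + 27648·x + 93184·x^2 + 131072·x^3 + 65536·x^4) + (896 + 5888·x + 12288·x^2 + 8192·x^3)·Dx + (408 + 3712·x + 11904·x^2 + 16384·x^3 + 8192·x^4)·Dx^2 + (56 + 368·x + 768·x^2 + 512·x^3)·Dx^3 + (15 + 124·x + 380·x^2 + 512·x^3 + 256·x^4)·Dx^4  (order 4).
h: a_k = 0, 0, 96, -96, -128, 64, 512/3, -1024/5, 26624/105, -52736/105, …
ICs: h(0) = 0, h′(0) = 0, h′′(0) = 192, h′′′(0) = -576.

f: a_k = 0, 12, 0, -32, 0, 128/5, 0, -1024/105, 0, 2048/945, …
g: a_k = 0, 8, -8, 32/3, -16, 128/5, -128/3, 512/7, -128, 2048/9, …
h₀=f·g: eliminate ⇒ L₀, order ≤ 2·2.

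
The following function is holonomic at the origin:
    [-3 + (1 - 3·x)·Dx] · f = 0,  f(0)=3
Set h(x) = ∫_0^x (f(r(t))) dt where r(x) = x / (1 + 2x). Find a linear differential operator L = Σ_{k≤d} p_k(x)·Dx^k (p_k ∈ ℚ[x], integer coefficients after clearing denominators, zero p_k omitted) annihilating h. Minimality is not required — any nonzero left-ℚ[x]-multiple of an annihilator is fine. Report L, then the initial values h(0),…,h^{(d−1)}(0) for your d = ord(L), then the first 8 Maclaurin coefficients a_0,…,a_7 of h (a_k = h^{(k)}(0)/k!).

L = 3·Dx + (-1 - x + 2·x^2)·Dx^2  (order 2).
h: a_k = 0, 3, 9/2, 3, 9/4, 9/5, 3/2, 9/7, …
ICs: h(0) = 0, h′(0) = 3.

f: a_k = 3, 9, 27, 81, 243, 729, 2187, 6561, …
Substitute x→r, Dx→(1/r')Dx; clear ⇒ L₀.
∫: right-multiply L₀ by Dx.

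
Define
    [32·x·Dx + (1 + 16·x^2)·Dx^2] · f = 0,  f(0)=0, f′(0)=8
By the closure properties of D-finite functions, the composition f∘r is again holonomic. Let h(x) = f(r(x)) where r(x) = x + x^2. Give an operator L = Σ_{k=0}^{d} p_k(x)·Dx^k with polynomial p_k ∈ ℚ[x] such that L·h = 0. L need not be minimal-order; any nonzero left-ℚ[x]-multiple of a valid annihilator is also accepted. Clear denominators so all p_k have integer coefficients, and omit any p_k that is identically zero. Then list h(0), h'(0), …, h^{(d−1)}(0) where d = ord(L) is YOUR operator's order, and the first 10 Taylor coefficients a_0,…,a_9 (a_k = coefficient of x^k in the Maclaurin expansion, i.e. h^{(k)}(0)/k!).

L = (-2 + 32·x + 128·x^2 + 192·x^3 + 96·x^4)·Dx + (1 + 2·x + 16·x^2 + 64·x^3 + 80·x^4 + 32·x^5)·Dx^2  (order 2).
h: a_k = 0, 8, 8, -128/3, -128, 1408/5, 6016/3, -4096/7, -28672, -342016/9, …
ICs: h(0) = 0, h′(0) = 8.

f: a_k = 0, 8, 0, -128/3, 0, 2048/5, 0, -32768/7, 0, 524288/9, …
L₀ from L_f via x↦r, Dx↦r'^{-1}Dx.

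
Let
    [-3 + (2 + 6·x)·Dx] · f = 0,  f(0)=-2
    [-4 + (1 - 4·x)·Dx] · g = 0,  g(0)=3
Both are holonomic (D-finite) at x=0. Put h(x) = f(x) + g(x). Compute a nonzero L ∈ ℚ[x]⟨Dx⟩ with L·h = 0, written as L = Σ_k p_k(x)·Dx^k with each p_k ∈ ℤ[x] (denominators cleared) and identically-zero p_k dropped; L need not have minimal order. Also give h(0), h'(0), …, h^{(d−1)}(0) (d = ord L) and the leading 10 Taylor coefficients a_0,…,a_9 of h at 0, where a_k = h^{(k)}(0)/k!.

f: a_k = -2, -3, 9/4, -27/8, 405/64, -1701/128, 15309/512, -72171/1024, 2814669/16384, -14073345/32768, …
g: a_k = 3, 12, 48, 192, 768, 3072, 12288, 49152, 196608, 786432, …
Sum ⇒ L₀ = lclm(L_f,L_g) in ℚ(x)⟨Dx⟩.
L = (228 + 432·x) + (-137 - 696·x - 1296·x^2)·Dx + (10 + 62·x - 192·x^2 - 864·x^3)·Dx^2  (order 2).
h: a_k = 1, 9, 201/4, 1509/8, 49557/64, 391515/128, 6306765/512, 50259477/1024, 3224040141/16384, 25755730431/32768, …
ICs: h(0) = 1, h′(0) = 9.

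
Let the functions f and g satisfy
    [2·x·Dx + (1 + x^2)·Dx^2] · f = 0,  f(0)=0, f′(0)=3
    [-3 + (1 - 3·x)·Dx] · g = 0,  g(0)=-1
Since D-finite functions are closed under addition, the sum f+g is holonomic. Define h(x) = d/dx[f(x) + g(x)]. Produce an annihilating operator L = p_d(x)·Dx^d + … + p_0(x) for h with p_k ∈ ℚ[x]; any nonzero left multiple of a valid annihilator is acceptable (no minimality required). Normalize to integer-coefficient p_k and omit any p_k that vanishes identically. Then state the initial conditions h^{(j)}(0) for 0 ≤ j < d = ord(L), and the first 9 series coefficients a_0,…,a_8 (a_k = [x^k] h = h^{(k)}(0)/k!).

f: a_k = 0, 3, 0, -1, 0, 3/5, 0, -3/7, 0, …
g: a_k = -1, -3, -9, -27, -81, -243, -729, -2187, -6561, …
Weyl lclm of L_f,L_g ⇒ L₀ (ord ≤ 3).
h₀' ⇒ L via d/dx closure of L₀.
L = (6 - 72·x - 18·x^2) + (-28 + 6·x - 60·x^2 - 18·x^3)·Dx + (3 - 8·x - 8·x^3 - 3·x^4)·Dx^2  (order 2).
h: a_k = 0, -18, -84, -324, -1212, -4374, -15312, -52488, -177144, …
ICs: h(0) = 0, h′(0) = -18.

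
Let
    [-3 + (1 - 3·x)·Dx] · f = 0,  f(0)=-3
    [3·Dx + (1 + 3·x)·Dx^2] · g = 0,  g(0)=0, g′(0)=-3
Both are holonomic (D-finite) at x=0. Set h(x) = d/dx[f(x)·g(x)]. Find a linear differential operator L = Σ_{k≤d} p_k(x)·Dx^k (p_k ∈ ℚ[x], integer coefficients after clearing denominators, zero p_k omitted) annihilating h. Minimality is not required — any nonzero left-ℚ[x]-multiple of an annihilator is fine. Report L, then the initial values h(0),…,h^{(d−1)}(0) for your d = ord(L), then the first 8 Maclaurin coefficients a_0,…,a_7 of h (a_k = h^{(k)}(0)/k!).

L = 36 + (3 + 45·x)·Dx + (-1 + 9·x^2)·Dx^2  (order 2).
h: a_k = 9, 27, 405/2, 567, 11421/4, 80919/10, 697653/20, 3497013/35, …
ICs: h(0) = 9, h′(0) = 27.

f: a_k = -3, -9, -27, -81, -243, -729, -2187, -6561, …
g: a_k = 0, -3, 9/2, -9, 81/4, -243/5, 243/2, -2187/7, …
Product ⇒ symmetric product L₀, ord ≤ 2.
h₀' ⇒ L via d/dx closure of L₀.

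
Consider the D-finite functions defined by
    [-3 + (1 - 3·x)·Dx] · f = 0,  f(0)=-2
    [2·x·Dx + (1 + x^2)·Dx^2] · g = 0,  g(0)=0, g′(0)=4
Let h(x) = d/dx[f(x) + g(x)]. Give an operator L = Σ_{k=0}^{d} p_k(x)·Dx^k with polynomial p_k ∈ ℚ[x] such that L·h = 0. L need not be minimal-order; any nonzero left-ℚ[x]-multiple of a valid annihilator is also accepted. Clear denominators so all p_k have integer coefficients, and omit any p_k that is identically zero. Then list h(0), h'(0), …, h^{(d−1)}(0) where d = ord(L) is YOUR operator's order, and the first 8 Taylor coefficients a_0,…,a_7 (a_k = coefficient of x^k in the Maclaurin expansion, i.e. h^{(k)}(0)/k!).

f: a_k = -2, -6, -18, -54, -162, -486, -1458, -4374, …
g: a_k = 0, 4, 0, -4/3, 0, 4/5, 0, -4/7, …
f+g: L₀ = lclm(L_f,L_g), ord ≤ 1+2.
h=h₀': d/dx-closure on L₀ ⇒ L.
L = (-6 + 72·x + 18·x^2) + (28 - 6·x + 60·x^2 + 18·x^3)·Dx + (-3 + 8·x + 8·x^3 + 3·x^4)·Dx^2  (order 2).
h: a_k = -2, -36, -166, -648, -2426, -8748, -30622, -104976, …
ICs: h(0) = -2, h′(0) = -36.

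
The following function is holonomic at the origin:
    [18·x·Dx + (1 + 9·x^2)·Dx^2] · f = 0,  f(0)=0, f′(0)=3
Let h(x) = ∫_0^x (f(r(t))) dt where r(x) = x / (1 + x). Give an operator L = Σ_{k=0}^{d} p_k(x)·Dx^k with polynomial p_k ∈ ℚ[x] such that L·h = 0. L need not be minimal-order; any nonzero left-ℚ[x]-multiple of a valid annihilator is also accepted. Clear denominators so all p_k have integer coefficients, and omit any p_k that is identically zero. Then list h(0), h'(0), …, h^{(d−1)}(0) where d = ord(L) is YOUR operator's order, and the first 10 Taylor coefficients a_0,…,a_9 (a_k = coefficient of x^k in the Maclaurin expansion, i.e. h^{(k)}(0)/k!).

L = (2 + 20·x)·Dx^2 + (1 + 2·x + 10·x^2)·Dx^3  (order 3).
h: a_k = 0, 0, 3/2, -1, -3/2, 24/5, -2/5, -156/7, 249/7, 224/3, …
ICs: h(0) = 0, h′(0) = 0, h′′(0) = 3.

f: a_k = 0, 3, 0, -9, 0, 243/5, 0, -2187/7, 0, 2187, …
Substitute x→r, Dx→(1/r')Dx; clear ⇒ L₀.
Integrate: L := L₀·Dx.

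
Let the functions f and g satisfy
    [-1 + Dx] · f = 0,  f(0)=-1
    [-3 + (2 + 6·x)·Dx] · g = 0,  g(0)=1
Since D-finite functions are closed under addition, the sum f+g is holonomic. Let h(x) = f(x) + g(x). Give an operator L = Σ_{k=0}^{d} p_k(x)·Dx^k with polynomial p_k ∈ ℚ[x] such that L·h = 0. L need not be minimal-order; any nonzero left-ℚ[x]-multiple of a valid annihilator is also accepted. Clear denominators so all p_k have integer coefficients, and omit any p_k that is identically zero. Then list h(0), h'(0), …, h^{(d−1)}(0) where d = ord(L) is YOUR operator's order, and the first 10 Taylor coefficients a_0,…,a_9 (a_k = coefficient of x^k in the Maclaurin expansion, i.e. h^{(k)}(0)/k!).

L = (15 + 18·x) + (-13 - 24·x - 36·x^2)·Dx + (-2 + 6·x + 36·x^2)·Dx^2  (order 2).
h: a_k = 0, 1/2, -13/8, 73/48, -1231/384, 25483/3840, -688969/46080, 22733737/645120, -886620991/10321920, 39897932563/185794560, …
ICs: h(0) = 0, h′(0) = 1/2.

f: a_k = -1, -1, -1/2, -1/6, -1/24, -1/120, -1/720, -1/5040, -1/40320, -1/362880, …
g: a_k = 1, 3/2, -9/8, 27/16, -405/128, 1701/256, -15309/1024, 72171/2048, -2814669/32768, 14073345/65536, …
Sum ⇒ L₀ = lclm(L_f,L_g) in ℚ(x)⟨Dx⟩.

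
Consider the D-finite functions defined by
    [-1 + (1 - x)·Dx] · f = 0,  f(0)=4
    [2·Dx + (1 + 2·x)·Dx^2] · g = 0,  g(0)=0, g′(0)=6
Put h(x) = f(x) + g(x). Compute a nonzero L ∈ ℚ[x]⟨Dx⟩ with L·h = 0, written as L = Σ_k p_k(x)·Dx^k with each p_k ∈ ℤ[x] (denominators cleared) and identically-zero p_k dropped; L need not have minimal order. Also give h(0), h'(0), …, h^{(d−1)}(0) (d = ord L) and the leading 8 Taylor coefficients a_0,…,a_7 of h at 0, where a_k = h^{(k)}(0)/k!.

L = (14 + 4·x)·Dx + (-1 + 20·x + 8·x^2)·Dx^2 + (-2 - 3·x + 3·x^2 + 2·x^3)·Dx^3  (order 3).
h: a_k = 4, 10, -2, 12, -8, 116/5, -28, 412/7, …
ICs: h(0) = 4, h′(0) = 10, h′′(0) = -4.

f: a_k = 4, 4, 4, 4, 4, 4, 4, 4, …
g: a_k = 0, 6, -6, 8, -12, 96/5, -32, 384/7, …
Sum ⇒ L₀ = lclm(L_f,L_g) in ℚ(x)⟨Dx⟩.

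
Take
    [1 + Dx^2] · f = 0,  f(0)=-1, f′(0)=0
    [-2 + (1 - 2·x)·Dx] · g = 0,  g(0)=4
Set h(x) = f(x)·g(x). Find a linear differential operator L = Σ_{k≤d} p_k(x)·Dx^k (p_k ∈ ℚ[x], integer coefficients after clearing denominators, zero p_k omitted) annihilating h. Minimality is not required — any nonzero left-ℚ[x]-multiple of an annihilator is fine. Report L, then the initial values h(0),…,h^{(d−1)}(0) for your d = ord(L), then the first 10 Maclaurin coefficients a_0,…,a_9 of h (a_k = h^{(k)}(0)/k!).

L = (-1 + 2·x) + 4·Dx + (-1 + 2·x)·Dx^2  (order 2).
h: a_k = -4, -8, -14, -28, -337/6, -337/3, -40439/180, -40439/90, -9058337/10080, -9058337/5040, …
ICs: h(0) = -4, h′(0) = -8.

f: a_k = -1, 0, 1/2, 0, -1/24, 0, 1/720, 0, -1/40320, 0, …
g: a_k = 4, 8, 16, 32, 64, 128, 256, 512, 1024, 2048, …
L₀ := L_f ⊗_s L_g (sym. prod.), ord ≤ 2.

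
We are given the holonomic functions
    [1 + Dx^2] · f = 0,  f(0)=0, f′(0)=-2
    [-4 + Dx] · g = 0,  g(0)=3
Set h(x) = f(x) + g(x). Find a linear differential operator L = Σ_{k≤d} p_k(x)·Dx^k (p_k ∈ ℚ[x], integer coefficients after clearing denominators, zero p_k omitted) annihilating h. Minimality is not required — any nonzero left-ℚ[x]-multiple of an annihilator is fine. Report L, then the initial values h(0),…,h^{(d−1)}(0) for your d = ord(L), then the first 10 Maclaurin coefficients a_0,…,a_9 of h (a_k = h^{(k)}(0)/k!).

f: a_k = 0, -2, 0, 1/3, 0, -1/60, 0, 1/2520, 0, -1/181440, …
g: a_k = 3, 12, 24, 32, 32, 128/5, 256/15, 1024/105, 512/105, 2048/945, …
h₀=f+g: left-lcm gives L₀, ord ≤ 3.
L = -4 + Dx - 4·Dx^2 + Dx^3  (order 3).
h: a_k = 3, 10, 24, 97/3, 32, 307/12, 256/15, 3511/360, 512/105, 78643/36288, …
ICs: h(0) = 3, h′(0) = 10, h′′(0) = 48.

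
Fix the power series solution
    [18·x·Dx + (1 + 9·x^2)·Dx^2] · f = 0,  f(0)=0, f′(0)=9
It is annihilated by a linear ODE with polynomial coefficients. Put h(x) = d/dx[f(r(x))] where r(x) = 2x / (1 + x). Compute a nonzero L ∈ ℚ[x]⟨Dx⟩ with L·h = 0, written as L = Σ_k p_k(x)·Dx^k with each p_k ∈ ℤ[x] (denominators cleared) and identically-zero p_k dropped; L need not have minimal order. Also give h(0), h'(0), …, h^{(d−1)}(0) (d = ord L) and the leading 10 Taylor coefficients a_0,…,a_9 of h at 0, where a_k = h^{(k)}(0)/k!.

L = (2 + 74·x) + (1 + 2·x + 37·x^2)·Dx  (order 1).
h: a_k = 18, -36, -594, 2520, 16938, -127116, -372474, 5448240, 2885058, -207354996, …
ICs: h(0) = 18.

f: a_k = 0, 9, 0, -27, 0, 729/5, 0, -6561/7, 0, 6561, …
h₀=f(r): pull back L_f along r ⇒ L₀.
Derive L from L₀ (diff closure).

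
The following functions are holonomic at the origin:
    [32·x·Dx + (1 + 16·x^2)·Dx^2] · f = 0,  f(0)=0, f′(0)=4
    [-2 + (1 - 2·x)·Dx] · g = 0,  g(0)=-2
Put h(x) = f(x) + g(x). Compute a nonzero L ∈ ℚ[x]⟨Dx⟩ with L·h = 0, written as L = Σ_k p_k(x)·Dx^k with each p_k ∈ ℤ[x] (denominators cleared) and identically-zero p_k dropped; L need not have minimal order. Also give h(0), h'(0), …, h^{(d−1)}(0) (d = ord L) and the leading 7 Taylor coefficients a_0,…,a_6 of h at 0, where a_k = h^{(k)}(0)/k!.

L = (32 - 256·x - 1536·x^2)·Dx + (-14 + 32·x + 160·x^2 - 1536·x^3)·Dx^2 + (1 + 6·x + 96·x^3 - 256·x^4)·Dx^3  (order 3).
h: a_k = -2, 0, -8, -112/3, -32, 704/5, -128, …
ICs: h(0) = -2, h′(0) = 0, h′′(0) = -16.

f: a_k = 0, 4, 0, -64/3, 0, 1024/5, 0, …
g: a_k = -2, -4, -8, -16, -32, -64, -128, …
L₀ := lclm(L_f,L_g); ord L₀ ≤ 2+1.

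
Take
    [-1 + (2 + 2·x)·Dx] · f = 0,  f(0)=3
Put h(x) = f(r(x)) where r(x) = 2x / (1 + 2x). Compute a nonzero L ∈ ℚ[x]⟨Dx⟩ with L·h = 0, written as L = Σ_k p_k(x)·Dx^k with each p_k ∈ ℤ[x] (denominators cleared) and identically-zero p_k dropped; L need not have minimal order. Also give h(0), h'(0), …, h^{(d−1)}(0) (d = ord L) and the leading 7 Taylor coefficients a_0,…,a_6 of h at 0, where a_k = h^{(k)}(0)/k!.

L = -1 + (1 + 6·x + 8·x^2)·Dx  (order 1).
h: a_k = 3, 3, -15/2, 39/2, -423/8, 1197/8, -7059/16, …
ICs: h(0) = 3.

f: a_k = 3, 3/2, -3/8, 3/16, -15/128, 21/256, -63/1024, …
Substitute x→r, Dx→(1/r')Dx; clear ⇒ L₀.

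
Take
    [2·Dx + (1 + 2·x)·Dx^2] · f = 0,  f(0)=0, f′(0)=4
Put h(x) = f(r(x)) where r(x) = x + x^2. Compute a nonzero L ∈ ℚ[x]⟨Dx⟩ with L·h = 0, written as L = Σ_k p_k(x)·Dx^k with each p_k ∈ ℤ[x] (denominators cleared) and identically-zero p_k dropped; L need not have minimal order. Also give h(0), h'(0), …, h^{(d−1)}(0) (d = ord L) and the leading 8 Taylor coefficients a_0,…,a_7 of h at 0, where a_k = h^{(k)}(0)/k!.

f: a_k = 0, 4, -4, 16/3, -8, 64/5, -64/3, 256/7, …
h₀=f(r): pull back L_f along r ⇒ L₀.
L = (4·x + 4·x^2)·Dx + (1 + 4·x + 6·x^2 + 4·x^3)·Dx^2  (order 2).
h: a_k = 0, 4, 0, -8/3, 4, -16/5, 0, 32/7, …
ICs: h(0) = 0, h′(0) = 4.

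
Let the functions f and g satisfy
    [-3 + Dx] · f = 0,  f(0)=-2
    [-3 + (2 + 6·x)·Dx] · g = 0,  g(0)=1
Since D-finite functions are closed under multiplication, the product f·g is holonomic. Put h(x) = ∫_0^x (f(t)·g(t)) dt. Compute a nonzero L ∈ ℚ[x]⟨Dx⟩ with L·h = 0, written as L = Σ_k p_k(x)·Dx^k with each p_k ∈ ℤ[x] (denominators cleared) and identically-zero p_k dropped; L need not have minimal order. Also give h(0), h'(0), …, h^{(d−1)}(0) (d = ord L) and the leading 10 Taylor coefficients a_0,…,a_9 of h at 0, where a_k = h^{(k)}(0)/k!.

f: a_k = -2, -6, -9, -9, -27/4, -81/20, -81/40, -243/280, -729/2240, -243/2240, …
g: a_k = 1, 3/2, -9/8, 27/16, -405/128, 1701/256, -15309/1024, 72171/2048, -2814669/32768, 14073345/65536, …
Product ⇒ symmetric product L₀, ord ≤ 1.
h=∫h₀ ⇒ L = L₀·Dx.
L = (-9 - 18·x)·Dx + (2 + 6·x)·Dx^2  (order 2).
h: a_k = 0, -2, -9/2, -21/4, -153/32, -891/320, -2889/1280, 7209/17920, -818667/286720, 3203631/573440, …
ICs: h(0) = 0, h′(0) = -2.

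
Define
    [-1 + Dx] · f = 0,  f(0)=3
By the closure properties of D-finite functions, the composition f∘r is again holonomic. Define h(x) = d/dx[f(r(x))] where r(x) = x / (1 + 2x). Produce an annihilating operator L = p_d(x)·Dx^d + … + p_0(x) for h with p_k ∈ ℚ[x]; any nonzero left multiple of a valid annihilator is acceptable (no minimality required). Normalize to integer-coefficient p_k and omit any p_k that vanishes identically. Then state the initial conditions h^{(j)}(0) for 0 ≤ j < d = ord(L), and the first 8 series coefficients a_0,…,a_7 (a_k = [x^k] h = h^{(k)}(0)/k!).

f: a_k = 3, 3, 3/2, 1/2, 1/8, 1/40, 1/240, 1/1680, …
Substitute x→r, Dx→(1/r')Dx; clear ⇒ L₀.
h₀' ⇒ L via d/dx closure of L₀.
L = (-3 - 8·x) + (-1 - 4·x - 4·x^2)·Dx  (order 1).
h: a_k = 3, -9, 39/2, -71/2, 441/8, -2699/40, 9157/240, 68731/560, …
ICs: h(0) = 3.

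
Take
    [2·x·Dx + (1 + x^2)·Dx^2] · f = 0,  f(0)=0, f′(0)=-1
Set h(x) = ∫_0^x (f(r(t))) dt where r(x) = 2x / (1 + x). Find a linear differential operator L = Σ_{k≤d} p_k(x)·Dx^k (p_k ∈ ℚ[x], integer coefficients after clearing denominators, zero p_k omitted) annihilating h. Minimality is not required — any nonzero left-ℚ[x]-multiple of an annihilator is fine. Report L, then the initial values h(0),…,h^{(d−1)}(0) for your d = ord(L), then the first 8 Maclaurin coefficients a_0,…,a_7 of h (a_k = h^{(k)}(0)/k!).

L = (2 + 10·x)·Dx^2 + (1 + 2·x + 5·x^2)·Dx^3  (order 3).
h: a_k = 0, 0, -1, 2/3, 1/6, -6/5, 19/15, 22/21, …
ICs: h(0) = 0, h′(0) = 0, h′′(0) = -2.

f: a_k = 0, -1, 0, 1/3, 0, -1/5, 0, 1/7, …
Substitute x→r, Dx→(1/r')Dx; clear ⇒ L₀.
Integrate: L := L₀·Dx.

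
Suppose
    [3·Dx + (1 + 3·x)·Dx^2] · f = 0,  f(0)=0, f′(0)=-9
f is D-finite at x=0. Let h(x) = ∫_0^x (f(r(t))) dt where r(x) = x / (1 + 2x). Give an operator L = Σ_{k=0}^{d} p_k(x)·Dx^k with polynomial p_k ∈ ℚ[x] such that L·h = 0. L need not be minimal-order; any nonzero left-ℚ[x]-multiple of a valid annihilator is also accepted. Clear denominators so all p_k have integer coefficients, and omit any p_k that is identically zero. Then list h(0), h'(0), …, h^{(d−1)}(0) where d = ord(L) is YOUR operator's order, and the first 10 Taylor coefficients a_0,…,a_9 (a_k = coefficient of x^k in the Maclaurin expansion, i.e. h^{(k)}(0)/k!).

f: a_k = 0, -9, 27/2, -27, 243/4, -729/5, 729/2, -6561/7, 19683/8, -6561, …
h₀=f(r): pull back L_f along r ⇒ L₀.
h=∫h₀ ⇒ L = L₀·Dx.
L = (7 + 20·x)·Dx^2 + (1 + 7·x + 10·x^2)·Dx^3  (order 3).
h: a_k = 0, 0, -9/2, 21/2, -117/4, 1827/20, -3093/10, 2223/2, -233991/56, 130123/8, …
ICs: h(0) = 0, h′(0) = 0, h′′(0) = -9.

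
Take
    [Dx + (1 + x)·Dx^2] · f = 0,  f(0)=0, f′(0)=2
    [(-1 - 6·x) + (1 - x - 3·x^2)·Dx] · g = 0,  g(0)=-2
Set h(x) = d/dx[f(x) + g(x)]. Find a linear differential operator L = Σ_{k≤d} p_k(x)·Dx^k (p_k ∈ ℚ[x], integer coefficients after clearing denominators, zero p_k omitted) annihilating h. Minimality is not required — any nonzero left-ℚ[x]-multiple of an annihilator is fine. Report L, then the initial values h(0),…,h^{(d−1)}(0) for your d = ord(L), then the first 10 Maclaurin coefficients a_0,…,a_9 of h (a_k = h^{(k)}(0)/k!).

f: a_k = 0, 2, -1, 2/3, -1/2, 2/5, -1/3, 2/7, -1/4, 2/9, …
g: a_k = -2, -2, -8, -14, -38, -80, -194, -434, -1016, -2318, …
Weyl lclm of L_f,L_g ⇒ L₀ (ord ≤ 3).
h₀' ⇒ L via d/dx closure of L₀.
L = (-58 - 350·x - 636·x^2 - 756·x^3 - 324·x^4) + (-40 - 364·x - 976·x^2 - 1632·x^3 - 1530·x^4 - 540·x^5)·Dx + (9 + 31·x + 27·x^2 - 115·x^3 - 345·x^4 - 333·x^5 - 108·x^6)·Dx^2  (order 2).
h: a_k = 0, -18, -40, -154, -398, -1166, -3036, -8130, -20860, -53662, …
ICs: h(0) = 0, h′(0) = -18.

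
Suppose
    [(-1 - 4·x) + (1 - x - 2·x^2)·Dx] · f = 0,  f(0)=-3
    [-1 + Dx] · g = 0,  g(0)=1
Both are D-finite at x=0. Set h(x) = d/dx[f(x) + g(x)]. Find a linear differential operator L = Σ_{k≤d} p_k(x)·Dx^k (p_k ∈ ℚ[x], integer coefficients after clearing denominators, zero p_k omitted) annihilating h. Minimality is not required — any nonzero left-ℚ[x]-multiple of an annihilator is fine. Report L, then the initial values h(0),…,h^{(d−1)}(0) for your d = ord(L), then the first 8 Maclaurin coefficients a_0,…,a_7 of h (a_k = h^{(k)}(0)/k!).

L = (24 + 138·x + 144·x^2 + 240·x^3 + 48·x^4) + (-29 - 142·x - 155·x^2 - 200·x^3 + 20·x^4 + 16·x^5)·Dx + (5 + 4·x + 11·x^2 - 40·x^3 - 68·x^4 - 16·x^5)·Dx^2  (order 2).
h: a_k = -2, -17, -89/2, -791/6, -7559/24, -92879/120, -1285199/720, -20684159/5040, …
ICs: h(0) = -2, h′(0) = -17.

f: a_k = -3, -3, -9, -15, -33, -63, -129, -255, …
g: a_k = 1, 1, 1/2, 1/6, 1/24, 1/120, 1/720, 1/5040, …
h₀=f+g: left-lcm gives L₀, ord ≤ 2.
Derive L from L₀ (diff closure).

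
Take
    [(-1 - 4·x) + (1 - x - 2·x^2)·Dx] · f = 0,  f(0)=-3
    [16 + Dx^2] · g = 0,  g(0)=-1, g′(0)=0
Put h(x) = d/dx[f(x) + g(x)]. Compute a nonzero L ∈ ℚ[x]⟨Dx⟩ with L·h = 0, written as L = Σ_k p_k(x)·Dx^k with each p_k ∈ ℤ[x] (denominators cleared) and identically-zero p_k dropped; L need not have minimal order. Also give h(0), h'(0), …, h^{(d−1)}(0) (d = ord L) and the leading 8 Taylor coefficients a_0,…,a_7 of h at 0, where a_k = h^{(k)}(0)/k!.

f: a_k = -3, -3, -9, -15, -33, -63, -129, -255, …
g: a_k = -1, 0, 8, 0, -32/3, 0, 256/45, 0, …
f+g: L₀ = lclm(L_f,L_g), ord ≤ 1+2.
Derive L from L₀ (diff closure).
L = (2880 + 9600·x + 20736·x^2 + 7680·x^3 + 15360·x^4 + 18432·x^5 + 12288·x^6) + (-368 - 1040·x + 2400·x^2 + 2048·x^3 - 2560·x^4 + 1536·x^5 + 7168·x^6 + 4096·x^7)·Dx + (180 + 600·x + 1296·x^2 + 480·x^3 + 960·x^4 + 1152·x^5 + 768·x^6)·Dx^2 + (-23 - 65·x + 150·x^2 + 128·x^3 - 160·x^4 + 96·x^5 + 448·x^6 + 256·x^7)·Dx^3  (order 3).
h: a_k = -3, -2, -45, -524/3, -315, -11098/15, -1785, -1296856/315, …
ICs: h(0) = -3, h′(0) = -2, h′′(0) = -90.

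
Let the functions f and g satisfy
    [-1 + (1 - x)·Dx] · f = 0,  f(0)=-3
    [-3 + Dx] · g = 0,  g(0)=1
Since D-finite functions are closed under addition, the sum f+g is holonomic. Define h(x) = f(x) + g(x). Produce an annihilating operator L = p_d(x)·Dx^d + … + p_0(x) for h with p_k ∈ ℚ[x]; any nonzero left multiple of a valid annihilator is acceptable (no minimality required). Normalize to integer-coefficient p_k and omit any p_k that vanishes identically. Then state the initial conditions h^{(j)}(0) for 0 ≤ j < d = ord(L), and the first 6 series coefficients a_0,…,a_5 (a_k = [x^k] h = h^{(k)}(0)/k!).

f: a_k = -3, -3, -3, -3, -3, -3, …
g: a_k = 1, 3, 9/2, 9/2, 27/8, 81/40, …
Weyl lclm of L_f,L_g ⇒ L₀ (ord ≤ 2).
L = (3 - 9·x) + (-7 + 18·x - 9·x^2)·Dx + (2 - 5·x + 3·x^2)·Dx^2  (order 2).
h: a_k = -2, 0, 3/2, 3/2, 3/8, -39/40, …
ICs: h(0) = -2, h′(0) = 0.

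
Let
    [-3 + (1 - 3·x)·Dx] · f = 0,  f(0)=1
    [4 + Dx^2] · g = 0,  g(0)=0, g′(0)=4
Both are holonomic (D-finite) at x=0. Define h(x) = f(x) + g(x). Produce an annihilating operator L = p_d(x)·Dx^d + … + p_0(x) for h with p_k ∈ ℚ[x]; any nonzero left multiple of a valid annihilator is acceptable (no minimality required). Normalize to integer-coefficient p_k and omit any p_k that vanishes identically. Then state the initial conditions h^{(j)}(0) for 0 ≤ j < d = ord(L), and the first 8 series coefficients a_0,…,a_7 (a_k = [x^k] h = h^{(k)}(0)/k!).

L = (348 - 144·x + 216·x^2) + (-44 + 180·x - 216·x^2 + 216·x^3)·Dx + (87 - 36·x + 54·x^2)·Dx^2 + (-11 + 45·x - 54·x^2 + 54·x^3)·Dx^3  (order 3).
h: a_k = 1, 7, 9, 73/3, 81, 3653/15, 729, 688889/315, …
ICs: h(0) = 1, h′(0) = 7, h′′(0) = 18.

f: a_k = 1, 3, 9, 27, 81, 243, 729, 2187, …
g: a_k = 0, 4, 0, -8/3, 0, 8/15, 0, -16/315, …
f+g: L₀ = lclm(L_f,L_g), ord ≤ 1+2.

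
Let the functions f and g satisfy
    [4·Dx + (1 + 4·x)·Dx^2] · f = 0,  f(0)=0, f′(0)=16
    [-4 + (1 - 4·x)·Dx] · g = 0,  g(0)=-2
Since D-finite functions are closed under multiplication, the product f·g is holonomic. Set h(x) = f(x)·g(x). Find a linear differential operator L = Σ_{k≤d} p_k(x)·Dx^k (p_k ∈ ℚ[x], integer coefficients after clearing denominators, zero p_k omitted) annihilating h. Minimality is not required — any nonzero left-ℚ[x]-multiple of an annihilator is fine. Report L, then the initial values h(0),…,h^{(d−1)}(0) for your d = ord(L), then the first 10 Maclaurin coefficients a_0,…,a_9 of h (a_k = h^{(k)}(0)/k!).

f: a_k = 0, 16, -32, 256/3, -256, 4096/5, -8192/3, 65536/7, -32768, 1048576/9, …
g: a_k = -2, -8, -32, -128, -512, -2048, -8192, -32768, -131072, -524288, …
L₀ := L_f ⊗_s L_g (sym. prod.), ord ≤ 2.
L = 16 + (4 + 48·x)·Dx + (-1 + 16·x^2)·Dx^2  (order 2).
h: a_k = 0, -32, -64, -1280/3, -3584/3, -96256/15, -303104/15, -10452992/105, -34930688/105, -492568576/315, …
ICs: h(0) = 0, h′(0) = -32.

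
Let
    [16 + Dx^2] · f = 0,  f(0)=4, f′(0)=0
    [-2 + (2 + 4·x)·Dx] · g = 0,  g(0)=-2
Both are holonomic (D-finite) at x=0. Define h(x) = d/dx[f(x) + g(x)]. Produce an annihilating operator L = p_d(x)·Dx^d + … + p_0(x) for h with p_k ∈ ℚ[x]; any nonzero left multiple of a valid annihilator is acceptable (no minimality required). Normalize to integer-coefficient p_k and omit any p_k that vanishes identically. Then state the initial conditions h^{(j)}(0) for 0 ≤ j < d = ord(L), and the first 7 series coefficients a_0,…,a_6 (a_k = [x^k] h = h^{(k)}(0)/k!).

f: a_k = 4, 0, -32, 0, 128/3, 0, -1024/45, …
g: a_k = -2, -2, 1, -1, 5/4, -7/4, 21/8, …
h₀=f+g: left-lcm gives L₀, ord ≤ 3.
h₀' ⇒ L via d/dx closure of L₀.
L = (-496 - 1024·x - 1024·x^2) + (-304 - 1632·x - 3072·x^2 - 2048·x^3)·Dx + (-31 - 64·x - 64·x^2)·Dx^2 + (-19 - 102·x - 192·x^2 - 128·x^3)·Dx^3  (order 3).
h: a_k = -2, -62, -3, 527/3, -35/4, -7247/60, -231/8, …
ICs: h(0) = -2, h′(0) = -62, h′′(0) = -6.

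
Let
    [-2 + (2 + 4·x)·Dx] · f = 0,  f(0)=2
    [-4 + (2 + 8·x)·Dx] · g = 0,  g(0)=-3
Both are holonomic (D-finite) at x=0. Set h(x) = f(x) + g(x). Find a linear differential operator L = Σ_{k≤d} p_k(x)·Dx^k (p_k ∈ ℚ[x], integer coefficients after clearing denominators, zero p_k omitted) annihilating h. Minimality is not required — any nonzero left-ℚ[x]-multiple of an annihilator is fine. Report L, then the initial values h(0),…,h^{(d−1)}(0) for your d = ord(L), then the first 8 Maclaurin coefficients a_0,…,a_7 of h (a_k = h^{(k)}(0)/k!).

L = -2 + (3 + 8·x)·Dx + (1 + 6·x + 8·x^2)·Dx^2  (order 2).
h: a_k = -1, -4, 5, -11, 115/4, -329/4, 1995/8, -6303/8, …
ICs: h(0) = -1, h′(0) = -4.

f: a_k = 2, 2, -1, 1, -5/4, 7/4, -21/8, 33/8, …
g: a_k = -3, -6, 6, -12, 30, -84, 252, -792, …
h₀=f+g: left-lcm gives L₀, ord ≤ 2.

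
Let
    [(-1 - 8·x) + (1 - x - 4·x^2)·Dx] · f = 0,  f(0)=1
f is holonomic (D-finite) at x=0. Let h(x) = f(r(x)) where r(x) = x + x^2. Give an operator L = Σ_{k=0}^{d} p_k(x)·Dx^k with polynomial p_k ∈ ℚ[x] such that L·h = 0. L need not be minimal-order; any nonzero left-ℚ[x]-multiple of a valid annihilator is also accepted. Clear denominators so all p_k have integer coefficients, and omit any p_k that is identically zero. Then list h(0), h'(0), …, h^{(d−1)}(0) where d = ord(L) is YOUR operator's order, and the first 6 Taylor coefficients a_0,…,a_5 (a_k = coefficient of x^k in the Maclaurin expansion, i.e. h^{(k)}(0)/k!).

f: a_k = 1, 1, 5, 9, 29, 65, …
h₀=f(r): pull back L_f along r ⇒ L₀.
L = (1 + 10·x + 24·x^2 + 16·x^3) + (-1 + x + 5·x^2 + 8·x^3 + 4·x^4)·Dx  (order 1).
h: a_k = 1, 1, 6, 19, 61, 208, …
ICs: h(0) = 1.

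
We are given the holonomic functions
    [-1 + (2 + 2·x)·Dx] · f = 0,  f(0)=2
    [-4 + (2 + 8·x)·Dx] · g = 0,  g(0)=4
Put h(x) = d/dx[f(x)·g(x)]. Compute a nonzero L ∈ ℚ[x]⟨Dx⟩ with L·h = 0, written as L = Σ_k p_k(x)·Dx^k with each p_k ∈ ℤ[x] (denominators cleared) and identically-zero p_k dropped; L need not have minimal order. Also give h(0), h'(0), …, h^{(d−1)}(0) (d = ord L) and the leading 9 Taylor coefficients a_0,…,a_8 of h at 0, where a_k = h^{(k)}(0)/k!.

f: a_k = 2, 1, -1/4, 1/8, -5/64, 7/128, -21/512, 33/1024, -429/16384, …
g: a_k = 4, 8, -8, 16, -40, 112, -336, 1056, -3432, …
Product ⇒ symmetric product L₀, ord ≤ 1.
h=h₀': d/dx-closure on L₀ ⇒ L.
L = -9 + (-10 - 66·x - 120·x^2 - 64·x^3)·Dx  (order 1).
h: a_k = 20, -18, 135/2, -981/4, 28575/32, -210087/64, 3120075/256, -23369805/512, 1410418575/8192, …
ICs: h(0) = 20.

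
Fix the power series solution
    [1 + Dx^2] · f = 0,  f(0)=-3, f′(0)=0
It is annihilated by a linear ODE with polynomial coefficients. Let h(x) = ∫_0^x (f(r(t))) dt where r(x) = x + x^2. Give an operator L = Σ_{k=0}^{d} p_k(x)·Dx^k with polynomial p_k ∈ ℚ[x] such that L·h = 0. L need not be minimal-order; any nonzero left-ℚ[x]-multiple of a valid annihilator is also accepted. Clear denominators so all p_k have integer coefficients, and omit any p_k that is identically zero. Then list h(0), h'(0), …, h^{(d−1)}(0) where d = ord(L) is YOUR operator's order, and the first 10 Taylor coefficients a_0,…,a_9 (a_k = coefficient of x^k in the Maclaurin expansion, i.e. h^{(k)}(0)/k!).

L = (1 + 6·x + 12·x^2 + 8·x^3)·Dx - 2·Dx^2 + (1 + 2·x)·Dx^3  (order 3).
h: a_k = 0, -3, 0, 1/2, 3/4, 11/40, -1/12, -179/1680, -19/320, -841/120960, …
ICs: h(0) = 0, h′(0) = -3, h′′(0) = 0.

f: a_k = -3, 0, 3/2, 0, -1/8, 0, 1/240, 0, -1/13440, 0, …
L₀ from L_f via x↦r, Dx↦r'^{-1}Dx.
h=∫₀ˣh₀: take L = L₀·Dx.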